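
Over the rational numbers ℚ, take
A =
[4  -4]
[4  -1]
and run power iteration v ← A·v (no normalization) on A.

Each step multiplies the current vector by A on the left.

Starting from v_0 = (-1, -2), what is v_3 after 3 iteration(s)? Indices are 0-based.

v_0 = (-1, -2).
v_1 = A·v_0 = (4, -2).
v_2 = A·v_1 = (24, 18).
v_3 = A·v_2 = (24, 78).

v_3 = (24, 78)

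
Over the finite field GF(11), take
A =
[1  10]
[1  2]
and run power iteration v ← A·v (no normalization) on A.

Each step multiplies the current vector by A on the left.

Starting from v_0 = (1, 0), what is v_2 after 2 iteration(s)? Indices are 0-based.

v_0 = (1, 0).
v_1 = A·v_0 = (1, 1).
v_2 = A·v_1 = (0, 3).

v_2 = (0, 3)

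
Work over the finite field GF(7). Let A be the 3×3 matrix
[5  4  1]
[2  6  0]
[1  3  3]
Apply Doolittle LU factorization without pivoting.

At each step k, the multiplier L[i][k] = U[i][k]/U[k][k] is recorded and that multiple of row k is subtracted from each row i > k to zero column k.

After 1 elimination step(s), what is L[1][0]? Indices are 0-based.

L[1][0] = 6

[col 0] pivot 5
  R1 -= 6*R0 → (0, 3, 1)  (L[1][0] := 6)
  R2 -= 3*R0 → (0, 5, 0)  (L[2][0] := 3)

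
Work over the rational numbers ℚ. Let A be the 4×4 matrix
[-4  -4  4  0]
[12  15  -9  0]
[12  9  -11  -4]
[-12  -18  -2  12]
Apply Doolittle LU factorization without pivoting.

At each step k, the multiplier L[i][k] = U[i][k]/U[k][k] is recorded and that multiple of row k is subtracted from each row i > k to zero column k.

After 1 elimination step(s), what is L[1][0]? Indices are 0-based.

L[1][0] = -3

Step 1: pivot at (0,0) is -4.
  row1 ← row1 − (-3)·row0  ⇒  L[1][0]=-3, U row1=(0, 3, 3, 0)
  row2 ← row2 − (-3)·row0  ⇒  L[2][0]=-3, U row2=(0, -3, 1, -4)
  row3 ← row3 − (3)·row0  ⇒  L[3][0]=3, U row3=(0, -6, -14, 12)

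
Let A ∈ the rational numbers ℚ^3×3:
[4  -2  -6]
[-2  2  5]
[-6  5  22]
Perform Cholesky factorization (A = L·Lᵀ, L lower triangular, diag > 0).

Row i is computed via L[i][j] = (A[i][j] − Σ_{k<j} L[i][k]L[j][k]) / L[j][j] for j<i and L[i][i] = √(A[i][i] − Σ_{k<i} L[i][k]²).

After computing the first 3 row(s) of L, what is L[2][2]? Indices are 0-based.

Step 1: L[0][0] = √(4) = 2.
  L[1][0] = (-2) / L[0][0] = -1.
Step 2: L[1][1] = √(1) = 1.
  L[2][0] = (-6) / L[0][0] = -3.
  L[2][1] = (2) / L[1][1] = 2.
Step 3: L[2][2] = √(9) = 3.

L[2][2] = 3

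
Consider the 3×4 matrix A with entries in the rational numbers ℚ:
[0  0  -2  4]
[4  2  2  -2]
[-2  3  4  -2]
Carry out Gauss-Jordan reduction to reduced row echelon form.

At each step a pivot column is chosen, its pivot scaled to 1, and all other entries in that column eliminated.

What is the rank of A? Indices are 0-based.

rank = 3

step 1: exchange rows 0,1
step 1: normalize row 0 (÷4) = (1, 1/2, 1/2, -1/2)
  row 2: subtract -2×row0 = (0, 4, 5, -3)
step 2: exchange rows 1,2
step 2: normalize row 1 (÷4) = (0, 1, 5/4, -3/4)
  row 0: subtract 1/2×row1 = (1, 0, -1/8, -1/8)
step 3: normalize row 2 (÷-2) = (0, 0, 1, -2)
  row 0: subtract -1/8×row2 = (1, 0, 0, -3/8)
  row 1: subtract 5/4×row2 = (0, 1, 0, 7/4)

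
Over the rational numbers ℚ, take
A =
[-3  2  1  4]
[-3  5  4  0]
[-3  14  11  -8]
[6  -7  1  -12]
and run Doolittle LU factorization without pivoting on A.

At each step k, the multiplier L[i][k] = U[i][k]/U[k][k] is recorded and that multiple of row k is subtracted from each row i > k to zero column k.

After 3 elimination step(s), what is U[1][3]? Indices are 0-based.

U[1][3] = -4

Step 1: pivot at (0,0) is -3.
  row1 ← row1 − (1)·row0  ⇒  L[1][0]=1, U row1=(0, 3, 3, -4)
  row2 ← row2 − (1)·row0  ⇒  L[2][0]=1, U row2=(0, 12, 10, -12)
  row3 ← row3 − (-2)·row0  ⇒  L[3][0]=-2, U row3=(0, -3, 3, -4)
Step 2: pivot at (1,1) is 3.
  row2 ← row2 − (4)·row1  ⇒  L[2][1]=4, U row2=(0, 0, -2, 4)
  row3 ← row3 − (-1)·row1  ⇒  L[3][1]=-1, U row3=(0, 0, 6, -8)
Step 3: pivot at (2,2) is -2.
  row3 ← row3 − (-3)·row2  ⇒  L[3][2]=-3, U row3=(0, 0, 0, 4)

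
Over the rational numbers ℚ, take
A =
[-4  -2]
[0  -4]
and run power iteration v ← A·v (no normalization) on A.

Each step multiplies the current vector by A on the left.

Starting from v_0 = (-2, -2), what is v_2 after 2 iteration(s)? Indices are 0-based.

v_0 = (-2, -2).
v_1 = A·v_0 = (12, 8).
v_2 = A·v_1 = (-64, -32).

v_2 = (-64, -32)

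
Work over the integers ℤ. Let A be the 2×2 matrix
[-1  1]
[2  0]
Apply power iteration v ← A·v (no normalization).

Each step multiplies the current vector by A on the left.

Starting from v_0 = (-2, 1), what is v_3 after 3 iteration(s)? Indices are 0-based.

v_0 = (-2, 1).
v_1 = A·v_0 = (3, -4).
v_2 = A·v_1 = (-7, 6).
v_3 = A·v_2 = (13, -14).

v_3 = (13, -14)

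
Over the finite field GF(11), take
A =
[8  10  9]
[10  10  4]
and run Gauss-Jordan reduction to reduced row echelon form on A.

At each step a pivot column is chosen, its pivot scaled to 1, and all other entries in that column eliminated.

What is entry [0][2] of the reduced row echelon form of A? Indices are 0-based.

[1] R0 /= 8  ⇒  (1, 4, 8)
     R1 -= 10·R0  ⇒  (0, 3, 1)
[2] R1 /= 3  ⇒  (0, 1, 4)
     R0 -= 4·R1  ⇒  (1, 0, 3)

M[0][2] = 3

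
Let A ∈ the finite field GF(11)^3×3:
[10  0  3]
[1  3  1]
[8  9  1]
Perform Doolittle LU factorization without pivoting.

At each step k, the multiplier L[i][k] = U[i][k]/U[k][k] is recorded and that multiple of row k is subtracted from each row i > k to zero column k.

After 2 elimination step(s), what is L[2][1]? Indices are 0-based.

L[2][1] = 3

k=0: U[0][0]=10
  eliminate (1,0): mult=10, new row 1: (0, 3, 4); set L[1][0]=10
  eliminate (2,0): mult=3, new row 2: (0, 9, 3); set L[2][0]=3
k=1: U[1][1]=3
  eliminate (2,1): mult=3, new row 2: (0, 0, 2); set L[2][1]=3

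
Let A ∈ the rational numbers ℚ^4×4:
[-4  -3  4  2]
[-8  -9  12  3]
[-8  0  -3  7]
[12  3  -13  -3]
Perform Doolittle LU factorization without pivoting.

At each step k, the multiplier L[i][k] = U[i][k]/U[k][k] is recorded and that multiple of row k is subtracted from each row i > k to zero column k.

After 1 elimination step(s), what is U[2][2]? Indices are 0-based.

k=0: U[0][0]=-4
  eliminate (1,0): mult=2, new row 1: (0, -3, 4, -1); set L[1][0]=2
  eliminate (2,0): mult=2, new row 2: (0, 6, -11, 3); set L[2][0]=2
  eliminate (3,0): mult=-3, new row 3: (0, -6, -1, 3); set L[3][0]=-3

U[2][2] = -11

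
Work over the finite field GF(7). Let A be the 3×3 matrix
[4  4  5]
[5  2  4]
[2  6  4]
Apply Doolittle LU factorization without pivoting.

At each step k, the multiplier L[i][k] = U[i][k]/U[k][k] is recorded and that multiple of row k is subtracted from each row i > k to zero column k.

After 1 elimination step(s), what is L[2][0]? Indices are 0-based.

[col 0] pivot 4
  R1 -= 3*R0 → (0, 4, 3)  (L[1][0] := 3)
  R2 -= 4*R0 → (0, 4, 5)  (L[2][0] := 4)

L[2][0] = 4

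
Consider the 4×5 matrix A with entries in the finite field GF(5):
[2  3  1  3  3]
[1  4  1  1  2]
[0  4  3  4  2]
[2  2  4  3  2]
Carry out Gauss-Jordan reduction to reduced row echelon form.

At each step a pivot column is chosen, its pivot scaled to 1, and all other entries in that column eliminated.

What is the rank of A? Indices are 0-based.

step 1: normalize row 0 (÷2) = (1, 4, 3, 4, 4)
  row 1: subtract 1×row0 = (0, 0, 3, 2, 3)
  row 3: subtract 2×row0 = (0, 4, 3, 0, 4)
step 2: exchange rows 1,2
step 2: normalize row 1 (÷4) = (0, 1, 2, 1, 3)
  row 0: subtract 4×row1 = (1, 0, 0, 0, 2)
  row 3: subtract 4×row1 = (0, 0, 0, 1, 2)
step 3: normalize row 2 (÷3) = (0, 0, 1, 4, 1)
  row 1: subtract 2×row2 = (0, 1, 0, 3, 1)
step 4: normalize row 3 (÷1) = (0, 0, 0, 1, 2)
  row 1: subtract 3×row3 = (0, 1, 0, 0, 0)
  row 2: subtract 4×row3 = (0, 0, 1, 0, 3)

rank = 4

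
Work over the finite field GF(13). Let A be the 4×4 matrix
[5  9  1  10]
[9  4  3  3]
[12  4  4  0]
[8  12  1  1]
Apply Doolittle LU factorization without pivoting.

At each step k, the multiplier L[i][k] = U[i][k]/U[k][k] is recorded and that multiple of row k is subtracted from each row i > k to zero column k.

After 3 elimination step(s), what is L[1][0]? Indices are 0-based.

[col 0] pivot 5
  R1 -= 7*R0 → (0, 6, 9, 11)  (L[1][0] := 7)
  R2 -= 5*R0 → (0, 11, 12, 2)  (L[2][0] := 5)
  R3 -= 12*R0 → (0, 8, 2, 11)  (L[3][0] := 12)
[col 1] pivot 6
  R2 -= 4*R1 → (0, 0, 2, 10)  (L[2][1] := 4)
  R3 -= 10*R1 → (0, 0, 3, 5)  (L[3][1] := 10)
[col 2] pivot 2
  R3 -= 8*R2 → (0, 0, 0, 3)  (L[3][2] := 8)

L[1][0] = 7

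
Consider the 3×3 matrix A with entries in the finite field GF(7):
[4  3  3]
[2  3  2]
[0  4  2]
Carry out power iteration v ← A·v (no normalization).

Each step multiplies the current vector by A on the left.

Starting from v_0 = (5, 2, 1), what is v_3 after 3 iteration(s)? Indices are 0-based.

v_3 = (2, 0, 5)

v_0 = (5, 2, 1).
v_1 = A·v_0 = (1, 4, 3).
v_2 = A·v_1 = (4, 6, 1).
v_3 = A·v_2 = (2, 0, 5).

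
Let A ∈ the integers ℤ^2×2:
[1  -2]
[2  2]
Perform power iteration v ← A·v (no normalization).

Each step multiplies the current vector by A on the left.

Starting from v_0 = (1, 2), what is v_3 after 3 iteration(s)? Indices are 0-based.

v_3 = (-27, -18)

v_0 = (1, 2).
v_1 = A·v_0 = (-3, 6).
v_2 = A·v_1 = (-15, 6).
v_3 = A·v_2 = (-27, -18).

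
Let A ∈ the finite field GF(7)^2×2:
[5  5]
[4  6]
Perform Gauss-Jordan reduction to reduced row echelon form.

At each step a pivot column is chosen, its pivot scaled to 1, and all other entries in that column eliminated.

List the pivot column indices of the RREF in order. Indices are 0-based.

pivot columns: 0, 1

pivot(0,0)=5: scale R0 → (1, 1)
  clear (1,0): R1 −= (4)R0 → (0, 2)
pivot(1,1)=2: scale R1 → (0, 1)
  clear (0,1): R0 −= (1)R1 → (1, 0)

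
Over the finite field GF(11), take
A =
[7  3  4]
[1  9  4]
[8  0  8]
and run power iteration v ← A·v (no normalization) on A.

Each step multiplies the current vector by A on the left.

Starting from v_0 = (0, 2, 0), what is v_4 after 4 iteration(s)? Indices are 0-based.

v_0 = (0, 2, 0).
v_1 = A·v_0 = (6, 7, 0).
v_2 = A·v_1 = (8, 3, 4).
v_3 = A·v_2 = (4, 7, 8).
v_4 = A·v_3 = (4, 0, 8).

v_4 = (4, 0, 8)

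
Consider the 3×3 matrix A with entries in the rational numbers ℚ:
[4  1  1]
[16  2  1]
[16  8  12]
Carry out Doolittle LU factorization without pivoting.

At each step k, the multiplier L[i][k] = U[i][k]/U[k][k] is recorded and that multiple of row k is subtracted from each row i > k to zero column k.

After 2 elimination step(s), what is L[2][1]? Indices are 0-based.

L[2][1] = -2

k=0: U[0][0]=4
  eliminate (1,0): mult=4, new row 1: (0, -2, -3); set L[1][0]=4
  eliminate (2,0): mult=4, new row 2: (0, 4, 8); set L[2][0]=4
k=1: U[1][1]=-2
  eliminate (2,1): mult=-2, new row 2: (0, 0, 2); set L[2][1]=-2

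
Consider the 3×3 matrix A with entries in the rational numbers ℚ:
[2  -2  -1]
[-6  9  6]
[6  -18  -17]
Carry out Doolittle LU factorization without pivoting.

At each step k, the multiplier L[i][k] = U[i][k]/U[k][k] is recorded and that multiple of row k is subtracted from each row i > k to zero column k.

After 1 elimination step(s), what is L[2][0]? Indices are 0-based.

L[2][0] = 3

k=0: U[0][0]=2
  eliminate (1,0): mult=-3, new row 1: (0, 3, 3); set L[1][0]=-3
  eliminate (2,0): mult=3, new row 2: (0, -12, -14); set L[2][0]=3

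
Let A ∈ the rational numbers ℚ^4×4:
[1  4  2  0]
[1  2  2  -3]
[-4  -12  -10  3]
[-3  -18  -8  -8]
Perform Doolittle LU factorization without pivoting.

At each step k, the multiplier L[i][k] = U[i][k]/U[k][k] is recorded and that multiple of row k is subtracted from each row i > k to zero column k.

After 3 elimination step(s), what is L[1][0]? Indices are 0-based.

L[1][0] = 1

[col 0] pivot 1
  R1 -= 1*R0 → (0, -2, 0, -3)  (L[1][0] := 1)
  R2 -= -4*R0 → (0, 4, -2, 3)  (L[2][0] := -4)
  R3 -= -3*R0 → (0, -6, -2, -8)  (L[3][0] := -3)
[col 1] pivot -2
  R2 -= -2*R1 → (0, 0, -2, -3)  (L[2][1] := -2)
  R3 -= 3*R1 → (0, 0, -2, 1)  (L[3][1] := 3)
[col 2] pivot -2
  R3 -= 1*R2 → (0, 0, 0, 4)  (L[3][2] := 1)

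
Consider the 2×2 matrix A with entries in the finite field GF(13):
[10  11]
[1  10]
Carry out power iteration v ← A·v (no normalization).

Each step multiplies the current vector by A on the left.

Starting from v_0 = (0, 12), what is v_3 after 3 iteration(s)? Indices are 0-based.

v_3 = (11, 9)

v_0 = (0, 12).
v_1 = A·v_0 = (2, 3).
v_2 = A·v_1 = (1, 6).
v_3 = A·v_2 = (11, 9).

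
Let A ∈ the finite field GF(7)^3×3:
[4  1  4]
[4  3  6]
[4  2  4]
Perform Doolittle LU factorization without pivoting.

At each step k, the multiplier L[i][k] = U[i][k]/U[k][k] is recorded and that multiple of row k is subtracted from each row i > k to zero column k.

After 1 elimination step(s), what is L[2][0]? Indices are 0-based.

Step 1: pivot at (0,0) is 4.
  row1 ← row1 − (1)·row0  ⇒  L[1][0]=1, U row1=(0, 2, 2)
  row2 ← row2 − (1)·row0  ⇒  L[2][0]=1, U row2=(0, 1, 0)

L[2][0] = 1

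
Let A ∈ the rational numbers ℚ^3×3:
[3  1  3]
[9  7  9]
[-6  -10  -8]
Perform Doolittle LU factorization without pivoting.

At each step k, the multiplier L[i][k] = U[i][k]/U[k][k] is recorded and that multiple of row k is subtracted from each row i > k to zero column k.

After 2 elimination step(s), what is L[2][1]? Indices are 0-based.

L[2][1] = -2

k=0: U[0][0]=3
  eliminate (1,0): mult=3, new row 1: (0, 4, 0); set L[1][0]=3
  eliminate (2,0): mult=-2, new row 2: (0, -8, -2); set L[2][0]=-2
k=1: U[1][1]=4
  eliminate (2,1): mult=-2, new row 2: (0, 0, -2); set L[2][1]=-2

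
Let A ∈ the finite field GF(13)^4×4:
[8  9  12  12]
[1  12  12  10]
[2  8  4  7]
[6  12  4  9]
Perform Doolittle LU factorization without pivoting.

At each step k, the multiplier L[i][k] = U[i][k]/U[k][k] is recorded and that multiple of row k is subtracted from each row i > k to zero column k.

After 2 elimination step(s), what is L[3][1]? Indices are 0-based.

Step 1: pivot at (0,0) is 8.
  row1 ← row1 − (5)·row0  ⇒  L[1][0]=5, U row1=(0, 6, 4, 2)
  row2 ← row2 − (10)·row0  ⇒  L[2][0]=10, U row2=(0, 9, 1, 4)
  row3 ← row3 − (4)·row0  ⇒  L[3][0]=4, U row3=(0, 2, 8, 0)
Step 2: pivot at (1,1) is 6.
  row2 ← row2 − (8)·row1  ⇒  L[2][1]=8, U row2=(0, 0, 8, 1)
  row3 ← row3 − (9)·row1  ⇒  L[3][1]=9, U row3=(0, 0, 11, 8)

L[3][1] = 9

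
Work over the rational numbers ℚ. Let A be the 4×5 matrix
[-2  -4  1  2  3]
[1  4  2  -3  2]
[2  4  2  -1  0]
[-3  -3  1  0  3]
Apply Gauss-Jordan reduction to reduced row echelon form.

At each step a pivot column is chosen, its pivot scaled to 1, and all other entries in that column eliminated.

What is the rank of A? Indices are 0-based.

pivot(0,0)=-2: scale R0 → (1, 2, -1/2, -1, -3/2)
  clear (1,0): R1 −= (1)R0 → (0, 2, 5/2, -2, 7/2)
  clear (2,0): R2 −= (2)R0 → (0, 0, 3, 1, 3)
  clear (3,0): R3 −= (-3)R0 → (0, 3, -1/2, -3, -3/2)
pivot(1,1)=2: scale R1 → (0, 1, 5/4, -1, 7/4)
  clear (0,1): R0 −= (2)R1 → (1, 0, -3, 1, -5)
  clear (3,1): R3 −= (3)R1 → (0, 0, -17/4, 0, -27/4)
pivot(2,2)=3: scale R2 → (0, 0, 1, 1/3, 1)
  clear (0,2): R0 −= (-3)R2 → (1, 0, 0, 2, -2)
  clear (1,2): R1 −= (5/4)R2 → (0, 1, 0, -17/12, 1/2)
  clear (3,2): R3 −= (-17/4)R2 → (0, 0, 0, 17/12, -5/2)
pivot(3,3)=17/12: scale R3 → (0, 0, 0, 1, -30/17)
  clear (0,3): R0 −= (2)R3 → (1, 0, 0, 0, 26/17)
  clear (1,3): R1 −= (-17/12)R3 → (0, 1, 0, 0, -2)
  clear (2,3): R2 −= (1/3)R3 → (0, 0, 1, 0, 27/17)

rank = 4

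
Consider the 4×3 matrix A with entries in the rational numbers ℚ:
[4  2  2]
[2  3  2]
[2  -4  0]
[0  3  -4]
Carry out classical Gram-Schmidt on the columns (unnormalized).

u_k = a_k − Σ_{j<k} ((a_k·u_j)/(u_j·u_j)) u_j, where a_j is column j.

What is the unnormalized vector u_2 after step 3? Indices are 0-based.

u_2 = (10/73, 98/73, -118/73, -262/73)

Step 1: u_0 = a_0 = (4, 2, 2, 0).
Step 2: u_1 = a_1 − (1/4)·u_0 = (1, 5/2, -9/2, 3).
Step 3: u_2 = a_2 − (1/2)·u_0 − (-10/73)·u_1 = (10/73, 98/73, -118/73, -262/73).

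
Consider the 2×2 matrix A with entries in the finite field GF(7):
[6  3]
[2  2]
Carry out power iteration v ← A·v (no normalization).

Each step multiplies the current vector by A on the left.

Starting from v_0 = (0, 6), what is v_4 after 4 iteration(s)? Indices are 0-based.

v_0 = (0, 6).
v_1 = A·v_0 = (4, 5).
v_2 = A·v_1 = (4, 4).
v_3 = A·v_2 = (1, 2).
v_4 = A·v_3 = (5, 6).

v_4 = (5, 6)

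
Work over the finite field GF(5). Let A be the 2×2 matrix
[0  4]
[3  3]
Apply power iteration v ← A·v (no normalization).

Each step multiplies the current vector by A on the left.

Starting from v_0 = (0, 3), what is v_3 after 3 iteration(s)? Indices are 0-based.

v_3 = (2, 2)

v_0 = (0, 3).
v_1 = A·v_0 = (2, 4).
v_2 = A·v_1 = (1, 3).
v_3 = A·v_2 = (2, 2).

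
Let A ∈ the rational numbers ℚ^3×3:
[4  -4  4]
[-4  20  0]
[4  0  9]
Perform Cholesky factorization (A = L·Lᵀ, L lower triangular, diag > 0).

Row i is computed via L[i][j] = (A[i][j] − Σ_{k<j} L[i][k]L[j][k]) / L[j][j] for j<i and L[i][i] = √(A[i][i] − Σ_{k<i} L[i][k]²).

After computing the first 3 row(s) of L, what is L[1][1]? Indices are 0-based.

L[1][1] = 4

Step 1: L[0][0] = √(4) = 2.
  L[1][0] = (-4) / L[0][0] = -2.
Step 2: L[1][1] = √(16) = 4.
  L[2][0] = (4) / L[0][0] = 2.
  L[2][1] = (4) / L[1][1] = 1.
Step 3: L[2][2] = √(4) = 2.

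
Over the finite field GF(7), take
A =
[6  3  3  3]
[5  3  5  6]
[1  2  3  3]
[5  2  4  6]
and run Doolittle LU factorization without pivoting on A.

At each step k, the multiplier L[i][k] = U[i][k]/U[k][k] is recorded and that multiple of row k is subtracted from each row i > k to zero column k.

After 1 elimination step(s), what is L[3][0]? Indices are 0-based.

Step 1: pivot at (0,0) is 6.
  row1 ← row1 − (2)·row0  ⇒  L[1][0]=2, U row1=(0, 4, 6, 0)
  row2 ← row2 − (6)·row0  ⇒  L[2][0]=6, U row2=(0, 5, 6, 6)
  row3 ← row3 − (2)·row0  ⇒  L[3][0]=2, U row3=(0, 3, 5, 0)

L[3][0] = 2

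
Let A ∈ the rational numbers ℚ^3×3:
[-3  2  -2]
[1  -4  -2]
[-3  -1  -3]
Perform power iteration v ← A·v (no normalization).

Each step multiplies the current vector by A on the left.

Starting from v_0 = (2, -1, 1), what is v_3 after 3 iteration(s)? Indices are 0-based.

v_3 = (-282, -6, -302)

v_0 = (2, -1, 1).
v_1 = A·v_0 = (-10, 4, -8).
v_2 = A·v_1 = (54, -10, 50).
v_3 = A·v_2 = (-282, -6, -302).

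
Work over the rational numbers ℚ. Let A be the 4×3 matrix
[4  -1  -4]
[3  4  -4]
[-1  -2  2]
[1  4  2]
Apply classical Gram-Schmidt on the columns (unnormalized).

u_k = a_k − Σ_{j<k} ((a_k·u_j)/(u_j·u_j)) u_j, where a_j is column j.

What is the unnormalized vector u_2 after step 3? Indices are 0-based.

Step 1: u_0 = a_0 = (4, 3, -1, 1).
Step 2: u_1 = a_1 − (14/27)·u_0 = (-83/27, 22/9, -40/27, 94/27).
Step 3: u_2 = a_2 − (-28/27)·u_0 − (16/73)·u_1 = (60/73, -104/73, 94/73, 166/73).

u_2 = (60/73, -104/73, 94/73, 166/73)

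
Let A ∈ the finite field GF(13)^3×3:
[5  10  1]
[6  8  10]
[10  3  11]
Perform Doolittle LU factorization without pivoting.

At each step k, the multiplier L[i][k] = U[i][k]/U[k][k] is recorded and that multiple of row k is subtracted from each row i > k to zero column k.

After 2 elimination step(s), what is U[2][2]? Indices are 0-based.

U[2][2] = 8

Step 1: pivot at (0,0) is 5.
  row1 ← row1 − (9)·row0  ⇒  L[1][0]=9, U row1=(0, 9, 1)
  row2 ← row2 − (2)·row0  ⇒  L[2][0]=2, U row2=(0, 9, 9)
Step 2: pivot at (1,1) is 9.
  row2 ← row2 − (1)·row1  ⇒  L[2][1]=1, U row2=(0, 0, 8)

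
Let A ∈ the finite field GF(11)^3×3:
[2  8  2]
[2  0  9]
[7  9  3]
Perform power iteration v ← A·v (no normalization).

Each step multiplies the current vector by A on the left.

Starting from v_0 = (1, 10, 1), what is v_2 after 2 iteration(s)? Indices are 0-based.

v_0 = (1, 10, 1).
v_1 = A·v_0 = (7, 0, 1).
v_2 = A·v_1 = (5, 1, 8).

v_2 = (5, 1, 8)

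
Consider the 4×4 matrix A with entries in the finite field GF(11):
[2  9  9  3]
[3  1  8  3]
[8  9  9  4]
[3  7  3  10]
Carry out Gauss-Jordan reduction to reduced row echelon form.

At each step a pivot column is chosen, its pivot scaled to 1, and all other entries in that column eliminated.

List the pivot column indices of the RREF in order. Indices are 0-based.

pivot columns: 0, 1, 2, 3

[1] R0 /= 2  ⇒  (1, 10, 10, 7)
     R1 -= 3·R0  ⇒  (0, 4, 0, 4)
     R2 -= 8·R0  ⇒  (0, 6, 6, 3)
     R3 -= 3·R0  ⇒  (0, 10, 6, 0)
[2] R1 /= 4  ⇒  (0, 1, 0, 1)
     R0 -= 10·R1  ⇒  (1, 0, 10, 8)
     R2 -= 6·R1  ⇒  (0, 0, 6, 8)
     R3 -= 10·R1  ⇒  (0, 0, 6, 1)
[3] R2 /= 6  ⇒  (0, 0, 1, 5)
     R0 -= 10·R2  ⇒  (1, 0, 0, 2)
     R3 -= 6·R2  ⇒  (0, 0, 0, 4)
[4] R3 /= 4  ⇒  (0, 0, 0, 1)
     R0 -= 2·R3  ⇒  (1, 0, 0, 0)
     R1 -= 1·R3  ⇒  (0, 1, 0, 0)
     R2 -= 5·R3  ⇒  (0, 0, 1, 0)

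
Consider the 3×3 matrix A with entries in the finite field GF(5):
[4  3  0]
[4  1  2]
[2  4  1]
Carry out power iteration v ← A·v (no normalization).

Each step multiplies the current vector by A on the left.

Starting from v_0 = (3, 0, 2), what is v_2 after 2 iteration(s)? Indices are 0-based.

v_0 = (3, 0, 2).
v_1 = A·v_0 = (2, 1, 3).
v_2 = A·v_1 = (1, 0, 1).

v_2 = (1, 0, 1)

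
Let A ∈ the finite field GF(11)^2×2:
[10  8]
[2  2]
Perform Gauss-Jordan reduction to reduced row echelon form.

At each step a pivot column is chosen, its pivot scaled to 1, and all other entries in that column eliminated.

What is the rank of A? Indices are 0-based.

[1] R0 /= 10  ⇒  (1, 3)
     R1 -= 2·R0  ⇒  (0, 7)
[2] R1 /= 7  ⇒  (0, 1)
     R0 -= 3·R1  ⇒  (1, 0)

rank = 2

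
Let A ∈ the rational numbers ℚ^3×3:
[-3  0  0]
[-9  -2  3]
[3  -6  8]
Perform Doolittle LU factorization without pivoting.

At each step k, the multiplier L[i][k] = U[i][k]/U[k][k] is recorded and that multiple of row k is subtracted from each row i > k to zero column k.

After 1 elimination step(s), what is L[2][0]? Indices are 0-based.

Step 1: pivot at (0,0) is -3.
  row1 ← row1 − (3)·row0  ⇒  L[1][0]=3, U row1=(0, -2, 3)
  row2 ← row2 − (-1)·row0  ⇒  L[2][0]=-1, U row2=(0, -6, 8)

L[2][0] = -1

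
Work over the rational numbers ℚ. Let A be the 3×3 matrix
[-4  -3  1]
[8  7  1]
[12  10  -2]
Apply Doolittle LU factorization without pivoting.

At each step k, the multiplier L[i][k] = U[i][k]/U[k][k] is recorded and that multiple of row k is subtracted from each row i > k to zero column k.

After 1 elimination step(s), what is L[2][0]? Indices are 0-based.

L[2][0] = -3

Step 1: pivot at (0,0) is -4.
  row1 ← row1 − (-2)·row0  ⇒  L[1][0]=-2, U row1=(0, 1, 3)
  row2 ← row2 − (-3)·row0  ⇒  L[2][0]=-3, U row2=(0, 1, 1)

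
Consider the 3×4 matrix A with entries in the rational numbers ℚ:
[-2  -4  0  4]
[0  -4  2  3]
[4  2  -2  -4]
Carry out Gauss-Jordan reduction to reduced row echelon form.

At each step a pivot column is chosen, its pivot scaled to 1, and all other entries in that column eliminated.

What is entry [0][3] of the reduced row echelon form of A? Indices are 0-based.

M[0][3] = -3/5

[1] R0 /= -2  ⇒  (1, 2, 0, -2)
     R2 -= 4·R0  ⇒  (0, -6, -2, 4)
[2] R1 /= -4  ⇒  (0, 1, -1/2, -3/4)
     R0 -= 2·R1  ⇒  (1, 0, 1, -1/2)
     R2 -= -6·R1  ⇒  (0, 0, -5, -1/2)
[3] R2 /= -5  ⇒  (0, 0, 1, 1/10)
     R0 -= 1·R2  ⇒  (1, 0, 0, -3/5)
     R1 -= -1/2·R2  ⇒  (0, 1, 0, -7/10)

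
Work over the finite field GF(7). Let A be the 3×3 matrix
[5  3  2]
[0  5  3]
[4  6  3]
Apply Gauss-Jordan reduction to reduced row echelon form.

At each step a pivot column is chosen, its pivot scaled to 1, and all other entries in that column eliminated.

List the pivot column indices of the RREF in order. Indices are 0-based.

pivot columns: 0, 1, 2

[1] R0 /= 5  ⇒  (1, 2, 6)
     R2 -= 4·R0  ⇒  (0, 5, 0)
[2] R1 /= 5  ⇒  (0, 1, 2)
     R0 -= 2·R1  ⇒  (1, 0, 2)
     R2 -= 5·R1  ⇒  (0, 0, 4)
[3] R2 /= 4  ⇒  (0, 0, 1)
     R0 -= 2·R2  ⇒  (1, 0, 0)
     R1 -= 2·R2  ⇒  (0, 1, 0)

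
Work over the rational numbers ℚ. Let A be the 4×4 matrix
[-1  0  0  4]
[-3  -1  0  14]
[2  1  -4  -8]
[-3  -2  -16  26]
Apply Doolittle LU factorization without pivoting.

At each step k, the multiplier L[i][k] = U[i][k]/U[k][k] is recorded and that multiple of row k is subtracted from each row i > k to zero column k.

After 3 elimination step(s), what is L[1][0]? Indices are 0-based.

L[1][0] = 3

[col 0] pivot -1
  R1 -= 3*R0 → (0, -1, 0, 2)  (L[1][0] := 3)
  R2 -= -2*R0 → (0, 1, -4, 0)  (L[2][0] := -2)
  R3 -= 3*R0 → (0, -2, -16, 14)  (L[3][0] := 3)
[col 1] pivot -1
  R2 -= -1*R1 → (0, 0, -4, 2)  (L[2][1] := -1)
  R3 -= 2*R1 → (0, 0, -16, 10)  (L[3][1] := 2)
[col 2] pivot -4
  R3 -= 4*R2 → (0, 0, 0, 2)  (L[3][2] := 4)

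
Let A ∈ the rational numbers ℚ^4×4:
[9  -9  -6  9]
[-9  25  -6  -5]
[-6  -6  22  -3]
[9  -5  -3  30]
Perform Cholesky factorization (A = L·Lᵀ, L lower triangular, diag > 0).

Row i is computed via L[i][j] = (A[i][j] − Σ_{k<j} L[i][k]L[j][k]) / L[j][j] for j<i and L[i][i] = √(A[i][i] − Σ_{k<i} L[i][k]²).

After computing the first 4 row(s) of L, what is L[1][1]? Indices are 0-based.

Step 1: L[0][0] = √(9) = 3.
  L[1][0] = (-9) / L[0][0] = -3.
Step 2: L[1][1] = √(16) = 4.
  L[2][0] = (-6) / L[0][0] = -2.
  L[2][1] = (-12) / L[1][1] = -3.
Step 3: L[2][2] = √(9) = 3.
  L[3][0] = (9) / L[0][0] = 3.
  L[3][1] = (4) / L[1][1] = 1.
  L[3][2] = (6) / L[2][2] = 2.
Step 4: L[3][3] = √(16) = 4.

L[1][1] = 4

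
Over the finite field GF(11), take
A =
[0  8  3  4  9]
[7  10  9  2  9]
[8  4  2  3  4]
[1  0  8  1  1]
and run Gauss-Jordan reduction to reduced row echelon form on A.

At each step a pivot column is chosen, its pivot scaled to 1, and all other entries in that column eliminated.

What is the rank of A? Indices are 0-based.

rank = 4

[1] R0 <-> R1
[1] R0 /= 7  ⇒  (1, 3, 6, 5, 6)
     R2 -= 8·R0  ⇒  (0, 2, 9, 7, 0)
     R3 -= 1·R0  ⇒  (0, 8, 2, 7, 6)
[2] R1 /= 8  ⇒  (0, 1, 10, 6, 8)
     R0 -= 3·R1  ⇒  (1, 0, 9, 9, 4)
     R2 -= 2·R1  ⇒  (0, 0, 0, 6, 6)
     R3 -= 8·R1  ⇒  (0, 0, 10, 3, 8)
[3] R2 <-> R3
[3] R2 /= 10  ⇒  (0, 0, 1, 8, 3)
     R0 -= 9·R2  ⇒  (1, 0, 0, 3, 10)
     R1 -= 10·R2  ⇒  (0, 1, 0, 3, 0)
[4] R3 /= 6  ⇒  (0, 0, 0, 1, 1)
     R0 -= 3·R3  ⇒  (1, 0, 0, 0, 7)
     R1 -= 3·R3  ⇒  (0, 1, 0, 0, 8)
     R2 -= 8·R3  ⇒  (0, 0, 1, 0, 6)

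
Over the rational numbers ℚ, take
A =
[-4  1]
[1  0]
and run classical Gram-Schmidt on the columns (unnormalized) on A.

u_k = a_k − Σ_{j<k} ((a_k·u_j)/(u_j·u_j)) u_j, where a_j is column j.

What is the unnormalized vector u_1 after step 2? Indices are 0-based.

u_1 = (1/17, 4/17)

Step 1: u_0 = a_0 = (-4, 1).
Step 2: u_1 = a_1 − (-4/17)·u_0 = (1/17, 4/17).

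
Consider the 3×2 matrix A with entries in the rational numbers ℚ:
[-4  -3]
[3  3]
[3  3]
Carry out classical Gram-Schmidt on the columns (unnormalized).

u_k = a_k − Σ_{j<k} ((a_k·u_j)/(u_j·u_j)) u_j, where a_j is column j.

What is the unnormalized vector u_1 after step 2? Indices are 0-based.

Step 1: u_0 = a_0 = (-4, 3, 3).
Step 2: u_1 = a_1 − (15/17)·u_0 = (9/17, 6/17, 6/17).

u_1 = (9/17, 6/17, 6/17)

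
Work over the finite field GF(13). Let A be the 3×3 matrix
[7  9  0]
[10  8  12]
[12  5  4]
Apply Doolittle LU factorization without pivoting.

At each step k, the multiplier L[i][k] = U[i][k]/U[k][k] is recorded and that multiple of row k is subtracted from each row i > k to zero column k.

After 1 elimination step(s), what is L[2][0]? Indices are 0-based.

Step 1: pivot at (0,0) is 7.
  row1 ← row1 − (7)·row0  ⇒  L[1][0]=7, U row1=(0, 10, 12)
  row2 ← row2 − (11)·row0  ⇒  L[2][0]=11, U row2=(0, 10, 4)

L[2][0] = 11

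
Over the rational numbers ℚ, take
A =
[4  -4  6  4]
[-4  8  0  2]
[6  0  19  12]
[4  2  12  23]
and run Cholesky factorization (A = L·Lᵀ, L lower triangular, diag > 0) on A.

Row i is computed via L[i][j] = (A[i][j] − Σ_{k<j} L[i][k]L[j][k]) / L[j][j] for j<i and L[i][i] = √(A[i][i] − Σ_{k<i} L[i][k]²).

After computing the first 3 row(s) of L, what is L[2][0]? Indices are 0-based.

L[2][0] = 3

Step 1: L[0][0] = √(4) = 2.
  L[1][0] = (-4) / L[0][0] = -2.
Step 2: L[1][1] = √(4) = 2.
  L[2][0] = (6) / L[0][0] = 3.
  L[2][1] = (6) / L[1][1] = 3.
Step 3: L[2][2] = √(1) = 1.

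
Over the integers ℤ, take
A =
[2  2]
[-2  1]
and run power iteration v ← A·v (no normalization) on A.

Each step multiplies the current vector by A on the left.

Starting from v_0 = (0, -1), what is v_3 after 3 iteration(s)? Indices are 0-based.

v_3 = (-6, 15)

v_0 = (0, -1).
v_1 = A·v_0 = (-2, -1).
v_2 = A·v_1 = (-6, 3).
v_3 = A·v_2 = (-6, 15).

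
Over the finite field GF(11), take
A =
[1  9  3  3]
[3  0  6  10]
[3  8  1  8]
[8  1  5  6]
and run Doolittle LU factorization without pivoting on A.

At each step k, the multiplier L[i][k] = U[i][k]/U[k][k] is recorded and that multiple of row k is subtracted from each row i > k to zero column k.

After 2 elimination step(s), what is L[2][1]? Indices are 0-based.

L[2][1] = 6

k=0: U[0][0]=1
  eliminate (1,0): mult=3, new row 1: (0, 6, 8, 1); set L[1][0]=3
  eliminate (2,0): mult=3, new row 2: (0, 3, 3, 10); set L[2][0]=3
  eliminate (3,0): mult=8, new row 3: (0, 6, 3, 4); set L[3][0]=8
k=1: U[1][1]=6
  eliminate (2,1): mult=6, new row 2: (0, 0, 10, 4); set L[2][1]=6
  eliminate (3,1): mult=1, new row 3: (0, 0, 6, 3); set L[3][1]=1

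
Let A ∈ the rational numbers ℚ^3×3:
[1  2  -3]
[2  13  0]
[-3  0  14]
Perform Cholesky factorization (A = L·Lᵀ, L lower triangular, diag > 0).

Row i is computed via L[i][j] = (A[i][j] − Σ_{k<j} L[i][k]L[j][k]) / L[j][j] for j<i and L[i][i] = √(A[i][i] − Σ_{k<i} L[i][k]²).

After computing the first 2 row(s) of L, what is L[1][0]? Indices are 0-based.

Step 1: L[0][0] = √(1) = 1.
  L[1][0] = (2) / L[0][0] = 2.
Step 2: L[1][1] = √(9) = 3.

L[1][0] = 2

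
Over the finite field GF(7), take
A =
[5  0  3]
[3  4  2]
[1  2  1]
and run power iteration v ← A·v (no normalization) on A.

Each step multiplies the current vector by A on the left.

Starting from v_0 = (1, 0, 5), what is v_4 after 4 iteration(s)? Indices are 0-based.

v_4 = (0, 2, 6)

v_0 = (1, 0, 5).
v_1 = A·v_0 = (6, 6, 6).
v_2 = A·v_1 = (6, 5, 3).
v_3 = A·v_2 = (4, 2, 5).
v_4 = A·v_3 = (0, 2, 6).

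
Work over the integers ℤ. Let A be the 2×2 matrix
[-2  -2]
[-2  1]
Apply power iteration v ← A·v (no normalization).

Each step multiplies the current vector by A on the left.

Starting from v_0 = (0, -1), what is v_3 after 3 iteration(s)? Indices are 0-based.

v_3 = (14, -1)

v_0 = (0, -1).
v_1 = A·v_0 = (2, -1).
v_2 = A·v_1 = (-2, -5).
v_3 = A·v_2 = (14, -1).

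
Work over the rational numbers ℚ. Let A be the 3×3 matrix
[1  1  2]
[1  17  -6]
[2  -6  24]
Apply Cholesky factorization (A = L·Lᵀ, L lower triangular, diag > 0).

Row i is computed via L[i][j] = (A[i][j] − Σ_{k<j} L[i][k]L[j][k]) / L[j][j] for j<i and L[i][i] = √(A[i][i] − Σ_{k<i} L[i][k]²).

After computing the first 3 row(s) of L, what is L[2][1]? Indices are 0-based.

Step 1: L[0][0] = √(1) = 1.
  L[1][0] = (1) / L[0][0] = 1.
Step 2: L[1][1] = √(16) = 4.
  L[2][0] = (2) / L[0][0] = 2.
  L[2][1] = (-8) / L[1][1] = -2.
Step 3: L[2][2] = √(16) = 4.

L[2][1] = -2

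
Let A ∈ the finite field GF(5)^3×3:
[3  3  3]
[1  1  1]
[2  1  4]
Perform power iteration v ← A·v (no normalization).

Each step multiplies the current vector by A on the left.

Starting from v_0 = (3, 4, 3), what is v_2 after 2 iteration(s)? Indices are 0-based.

v_2 = (1, 2, 3)

v_0 = (3, 4, 3).
v_1 = A·v_0 = (0, 0, 2).
v_2 = A·v_1 = (1, 2, 3).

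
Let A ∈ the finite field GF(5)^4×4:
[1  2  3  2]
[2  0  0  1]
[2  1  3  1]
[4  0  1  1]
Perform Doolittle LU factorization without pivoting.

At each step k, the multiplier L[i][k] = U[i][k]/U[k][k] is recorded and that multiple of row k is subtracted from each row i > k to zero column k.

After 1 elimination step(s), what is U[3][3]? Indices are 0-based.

[col 0] pivot 1
  R1 -= 2*R0 → (0, 1, 4, 2)  (L[1][0] := 2)
  R2 -= 2*R0 → (0, 2, 2, 2)  (L[2][0] := 2)
  R3 -= 4*R0 → (0, 2, 4, 3)  (L[3][0] := 4)

U[3][3] = 3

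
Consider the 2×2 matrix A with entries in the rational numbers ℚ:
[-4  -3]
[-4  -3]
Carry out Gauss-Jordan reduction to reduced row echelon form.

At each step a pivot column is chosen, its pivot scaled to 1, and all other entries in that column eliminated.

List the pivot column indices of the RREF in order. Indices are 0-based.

step 1: normalize row 0 (÷-4) = (1, 3/4)
  row 1: subtract -4×row0 = (0, 0)
skip col 1 (zero from row 1)

pivot columns: 0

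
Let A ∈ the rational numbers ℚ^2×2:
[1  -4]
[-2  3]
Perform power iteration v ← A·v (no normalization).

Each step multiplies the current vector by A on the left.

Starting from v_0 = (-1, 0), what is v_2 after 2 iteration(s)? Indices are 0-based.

v_2 = (-9, 8)

v_0 = (-1, 0).
v_1 = A·v_0 = (-1, 2).
v_2 = A·v_1 = (-9, 8).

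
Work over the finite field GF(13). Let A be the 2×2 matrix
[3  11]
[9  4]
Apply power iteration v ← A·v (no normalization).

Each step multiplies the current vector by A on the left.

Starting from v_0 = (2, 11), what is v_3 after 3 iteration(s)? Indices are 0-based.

v_3 = (4, 12)

v_0 = (2, 11).
v_1 = A·v_0 = (10, 10).
v_2 = A·v_1 = (10, 0).
v_3 = A·v_2 = (4, 12).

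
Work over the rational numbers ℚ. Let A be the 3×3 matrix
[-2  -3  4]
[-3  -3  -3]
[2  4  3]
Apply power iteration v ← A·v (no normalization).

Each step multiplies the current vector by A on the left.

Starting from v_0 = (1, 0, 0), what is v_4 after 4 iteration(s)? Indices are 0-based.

v_0 = (1, 0, 0).
v_1 = A·v_0 = (-2, -3, 2).
v_2 = A·v_1 = (21, 9, -10).
v_3 = A·v_2 = (-109, -60, 48).
v_4 = A·v_3 = (590, 363, -314).

v_4 = (590, 363, -314)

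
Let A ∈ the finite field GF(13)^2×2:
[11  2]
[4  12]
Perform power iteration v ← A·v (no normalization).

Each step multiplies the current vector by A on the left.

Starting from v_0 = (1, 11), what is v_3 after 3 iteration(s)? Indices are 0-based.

v_0 = (1, 11).
v_1 = A·v_0 = (7, 6).
v_2 = A·v_1 = (11, 9).
v_3 = A·v_2 = (9, 9).

v_3 = (9, 9)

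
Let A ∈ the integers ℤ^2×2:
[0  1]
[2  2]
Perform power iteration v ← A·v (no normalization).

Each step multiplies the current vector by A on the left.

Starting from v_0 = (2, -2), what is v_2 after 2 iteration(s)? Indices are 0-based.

v_2 = (0, -4)

v_0 = (2, -2).
v_1 = A·v_0 = (-2, 0).
v_2 = A·v_1 = (0, -4).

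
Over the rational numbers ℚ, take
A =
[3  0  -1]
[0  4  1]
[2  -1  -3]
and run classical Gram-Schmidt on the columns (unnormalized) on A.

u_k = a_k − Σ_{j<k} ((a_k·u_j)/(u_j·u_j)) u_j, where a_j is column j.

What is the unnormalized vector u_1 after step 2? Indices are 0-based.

Step 1: u_0 = a_0 = (3, 0, 2).
Step 2: u_1 = a_1 − (-2/13)·u_0 = (6/13, 4, -9/13).

u_1 = (6/13, 4, -9/13)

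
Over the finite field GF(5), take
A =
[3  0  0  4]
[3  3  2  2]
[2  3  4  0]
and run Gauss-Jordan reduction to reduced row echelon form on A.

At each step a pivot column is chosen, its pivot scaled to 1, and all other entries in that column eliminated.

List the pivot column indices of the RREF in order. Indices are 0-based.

pivot(0,0)=3: scale R0 → (1, 0, 0, 3)
  clear (1,0): R1 −= (3)R0 → (0, 3, 2, 3)
  clear (2,0): R2 −= (2)R0 → (0, 3, 4, 4)
pivot(1,1)=3: scale R1 → (0, 1, 4, 1)
  clear (2,1): R2 −= (3)R1 → (0, 0, 2, 1)
pivot(2,2)=2: scale R2 → (0, 0, 1, 3)
  clear (1,2): R1 −= (4)R2 → (0, 1, 0, 4)

pivot columns: 0, 1, 2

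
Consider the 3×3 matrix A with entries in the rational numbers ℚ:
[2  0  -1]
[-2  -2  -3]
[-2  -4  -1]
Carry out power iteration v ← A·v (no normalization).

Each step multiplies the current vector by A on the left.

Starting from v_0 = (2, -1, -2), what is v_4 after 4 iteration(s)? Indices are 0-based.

v_0 = (2, -1, -2).
v_1 = A·v_0 = (6, 4, 2).
v_2 = A·v_1 = (10, -26, -30).
v_3 = A·v_2 = (50, 122, 114).
v_4 = A·v_3 = (-14, -686, -702).

v_4 = (-14, -686, -702)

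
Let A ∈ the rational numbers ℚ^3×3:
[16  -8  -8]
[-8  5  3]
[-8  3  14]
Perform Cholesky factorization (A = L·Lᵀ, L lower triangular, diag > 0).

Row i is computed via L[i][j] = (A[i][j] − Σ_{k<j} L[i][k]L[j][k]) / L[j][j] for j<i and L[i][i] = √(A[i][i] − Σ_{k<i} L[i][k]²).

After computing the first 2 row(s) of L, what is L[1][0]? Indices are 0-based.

Step 1: L[0][0] = √(16) = 4.
  L[1][0] = (-8) / L[0][0] = -2.
Step 2: L[1][1] = √(1) = 1.

L[1][0] = -2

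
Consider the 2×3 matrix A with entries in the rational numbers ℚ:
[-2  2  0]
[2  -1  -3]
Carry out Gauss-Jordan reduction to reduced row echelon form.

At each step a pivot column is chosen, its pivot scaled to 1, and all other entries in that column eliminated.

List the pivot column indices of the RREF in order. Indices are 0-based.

[1] R0 /= -2  ⇒  (1, -1, 0)
     R1 -= 2·R0  ⇒  (0, 1, -3)
[2] R1 /= 1  ⇒  (0, 1, -3)
     R0 -= -1·R1  ⇒  (1, 0, -3)

pivot columns: 0, 1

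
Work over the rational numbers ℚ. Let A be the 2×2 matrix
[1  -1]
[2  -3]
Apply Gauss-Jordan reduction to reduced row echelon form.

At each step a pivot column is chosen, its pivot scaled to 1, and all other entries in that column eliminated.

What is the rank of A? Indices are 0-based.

[1] R0 /= 1  ⇒  (1, -1)
     R1 -= 2·R0  ⇒  (0, -1)
[2] R1 /= -1  ⇒  (0, 1)
     R0 -= -1·R1  ⇒  (1, 0)

rank = 2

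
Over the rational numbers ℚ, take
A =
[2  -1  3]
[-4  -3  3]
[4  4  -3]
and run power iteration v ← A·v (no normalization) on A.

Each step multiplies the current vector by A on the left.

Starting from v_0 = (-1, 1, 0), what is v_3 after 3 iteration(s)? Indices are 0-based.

v_3 = (-47, -23, 32)

v_0 = (-1, 1, 0).
v_1 = A·v_0 = (-3, 1, 0).
v_2 = A·v_1 = (-7, 9, -8).
v_3 = A·v_2 = (-47, -23, 32).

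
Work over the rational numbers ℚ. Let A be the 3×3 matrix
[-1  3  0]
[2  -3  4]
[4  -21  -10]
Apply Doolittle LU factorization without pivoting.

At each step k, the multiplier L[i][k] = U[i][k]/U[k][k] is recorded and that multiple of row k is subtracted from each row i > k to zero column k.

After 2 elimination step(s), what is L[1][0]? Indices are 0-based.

L[1][0] = -2

Step 1: pivot at (0,0) is -1.
  row1 ← row1 − (-2)·row0  ⇒  L[1][0]=-2, U row1=(0, 3, 4)
  row2 ← row2 − (-4)·row0  ⇒  L[2][0]=-4, U row2=(0, -9, -10)
Step 2: pivot at (1,1) is 3.
  row2 ← row2 − (-3)·row1  ⇒  L[2][1]=-3, U row2=(0, 0, 2)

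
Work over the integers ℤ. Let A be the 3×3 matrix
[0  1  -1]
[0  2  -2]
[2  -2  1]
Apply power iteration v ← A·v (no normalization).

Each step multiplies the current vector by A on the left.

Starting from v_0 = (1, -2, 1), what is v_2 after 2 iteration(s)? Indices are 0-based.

v_2 = (-13, -26, 13)

v_0 = (1, -2, 1).
v_1 = A·v_0 = (-3, -6, 7).
v_2 = A·v_1 = (-13, -26, 13).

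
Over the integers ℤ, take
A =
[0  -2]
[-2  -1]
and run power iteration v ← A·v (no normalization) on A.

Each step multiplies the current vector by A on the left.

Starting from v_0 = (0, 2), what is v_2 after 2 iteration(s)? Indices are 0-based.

v_0 = (0, 2).
v_1 = A·v_0 = (-4, -2).
v_2 = A·v_1 = (4, 10).

v_2 = (4, 10)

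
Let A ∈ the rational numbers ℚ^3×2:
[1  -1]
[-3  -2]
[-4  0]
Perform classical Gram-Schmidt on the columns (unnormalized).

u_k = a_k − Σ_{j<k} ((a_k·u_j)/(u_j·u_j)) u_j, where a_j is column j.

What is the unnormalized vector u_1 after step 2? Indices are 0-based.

u_1 = (-31/26, -37/26, 10/13)

Step 1: u_0 = a_0 = (1, -3, -4).
Step 2: u_1 = a_1 − (5/26)·u_0 = (-31/26, -37/26, 10/13).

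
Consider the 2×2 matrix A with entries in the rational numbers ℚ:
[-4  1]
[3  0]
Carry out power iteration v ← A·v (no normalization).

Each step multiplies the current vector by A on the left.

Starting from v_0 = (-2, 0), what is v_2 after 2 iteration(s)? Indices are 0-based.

v_0 = (-2, 0).
v_1 = A·v_0 = (8, -6).
v_2 = A·v_1 = (-38, 24).

v_2 = (-38, 24)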